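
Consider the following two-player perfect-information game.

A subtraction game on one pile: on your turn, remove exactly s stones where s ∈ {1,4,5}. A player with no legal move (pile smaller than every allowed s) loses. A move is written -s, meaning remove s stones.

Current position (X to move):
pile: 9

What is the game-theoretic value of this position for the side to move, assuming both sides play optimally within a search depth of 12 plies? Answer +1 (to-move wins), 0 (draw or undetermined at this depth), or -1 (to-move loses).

ply 1, X at 9 | -1=+1→8*; -4=-1→5; -5=-1→4
ply 2, O at 8 | -1=-1→7*; -4=-1→4; -5=-1→3
ply 3, X at 7 | -1=-1→6; -4=-1→3; -5=+1→2*
ply 4, O at 2 | -1=-1→1*
ply 5, X at 1 | -1=+1→0*
ply 6: 0 is terminal -1 (O); from 9 depth 12

value(9, X) = +1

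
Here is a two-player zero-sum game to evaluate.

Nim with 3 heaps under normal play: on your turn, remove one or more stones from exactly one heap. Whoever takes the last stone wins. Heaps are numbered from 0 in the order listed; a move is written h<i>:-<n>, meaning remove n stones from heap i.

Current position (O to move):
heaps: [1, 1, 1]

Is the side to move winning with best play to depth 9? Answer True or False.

p1 O@[(1,1,1)]: h0:-1[(0,1,1)]+1* h1:-1[(1,0,1)]+1 h2:-1[(1,1,0)]+1
p2 X@[(0,1,1)]: h1:-1[(0,0,1)]-1* h2:-1[(0,1,0)]-1
p3 O@[(0,0,1)]: h2:-1[(0,0,0)]+1*
p4 X@[(0,0,0)] terminal -1; root [(1,1,1)] d9

O winning at [(1,1,1)]: True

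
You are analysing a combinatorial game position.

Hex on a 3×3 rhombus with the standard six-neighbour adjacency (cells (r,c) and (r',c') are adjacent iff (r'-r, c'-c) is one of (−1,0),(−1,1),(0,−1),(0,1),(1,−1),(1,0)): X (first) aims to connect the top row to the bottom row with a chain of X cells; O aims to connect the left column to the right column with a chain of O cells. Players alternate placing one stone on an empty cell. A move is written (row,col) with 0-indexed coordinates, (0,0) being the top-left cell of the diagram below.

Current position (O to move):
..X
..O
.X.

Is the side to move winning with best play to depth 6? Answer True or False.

ply 1, O at ..X/..O/.X. | (0,0)=-1→O.X/..O/.X.; (0,1)=-1→.OX/..O/.X.; (1,0)=-1→..X/O.O/.X.; (1,1)=+1→..X/.OO/.X.*; (2,0)=-1→..X/..O/OX.; (2,2)=-1→..X/..O/.XO
ply 2, X at ..X/.OO/.X. | (0,0)=-1→X.X/.OO/.X.*; (0,1)=-1→.XX/.OO/.X.; (1,0)=-1→..X/XOO/.X.; (2,0)=-1→..X/.OO/XX.; (2,2)=-1→..X/.OO/.XX
ply 3, O at X.X/.OO/.X. | (0,1)=+1→XOX/.OO/.X.*; (1,0)=+1→X.X/OOO/.X.; (2,0)=+1→X.X/.OO/OX.; (2,2)=+1→X.X/.OO/.XO
ply 4, X at XOX/.OO/.X. | (1,0)=-1→XOX/XOO/.X.*; (2,0)=-1→XOX/.OO/XX.; (2,2)=-1→XOX/.OO/.XX
ply 5, O at XOX/XOO/.X. | (2,0)=+1→XOX/XOO/OX.*; (2,2)=-1→XOX/XOO/.XO
ply 6: XOX/XOO/OX. is terminal -1 (X); from ..X/..O/.X. depth 6

O winning at [..X/..O/.X.]: True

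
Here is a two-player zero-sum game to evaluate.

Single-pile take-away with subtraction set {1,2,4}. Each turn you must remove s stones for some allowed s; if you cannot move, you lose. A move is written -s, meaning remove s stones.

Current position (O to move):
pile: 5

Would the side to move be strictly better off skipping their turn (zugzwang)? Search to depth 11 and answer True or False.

ply 1, O at 5 | -1=-1→4; -2=+1→3*; -4=-1→1
ply 2, X at 3 | -1=-1→2*; -2=-1→1
ply 3, O at 2 | -1=-1→1; -2=+1→0*
ply 4: 0 is terminal -1 (X); from 5 depth 11
suppose O passes — search the same position with X to move:
pass> ply 1, X at 5 | -1=-1→4; -2=+1→3*; -4=-1→1
pass> ply 2, O at 3 | -1=-1→2*; -2=-1→1
pass> ply 3, X at 2 | -1=-1→1; -2=+1→0*
pass> ply 4: 0 is terminal -1 (O); from 5 depth 11
for O: play +1, pass -1

zugzwang(5, O) = False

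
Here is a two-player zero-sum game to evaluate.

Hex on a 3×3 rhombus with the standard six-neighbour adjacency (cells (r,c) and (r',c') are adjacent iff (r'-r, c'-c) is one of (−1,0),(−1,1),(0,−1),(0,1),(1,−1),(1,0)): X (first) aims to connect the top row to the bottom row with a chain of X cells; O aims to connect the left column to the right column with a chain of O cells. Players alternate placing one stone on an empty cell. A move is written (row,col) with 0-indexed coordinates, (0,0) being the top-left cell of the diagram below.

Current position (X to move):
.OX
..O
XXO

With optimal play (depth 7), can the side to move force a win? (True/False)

X winning at [.OX/..O/XXO]: True

p1 X@[.OX/..O/XXO]: (0,0)[XOX/..O/XXO]+1* (1,0)[.OX/X.O/XXO]+1 (1,1)[.OX/.XO/XXO]+1
p2 O@[XOX/..O/XXO]: (1,0)[XOX/O.O/XXO]-1* (1,1)[XOX/.OO/XXO]-1
p3 X@[XOX/O.O/XXO]: (1,1)[XOX/OXO/XXO]+1*
p4 O@[XOX/OXO/XXO] terminal -1; root [.OX/..O/XXO] d7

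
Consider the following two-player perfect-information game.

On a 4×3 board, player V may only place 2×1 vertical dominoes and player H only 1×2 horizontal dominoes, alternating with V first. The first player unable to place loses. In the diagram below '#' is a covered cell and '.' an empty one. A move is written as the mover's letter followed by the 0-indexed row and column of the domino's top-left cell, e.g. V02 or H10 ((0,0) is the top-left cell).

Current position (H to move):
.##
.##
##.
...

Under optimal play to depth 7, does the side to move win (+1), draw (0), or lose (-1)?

[.##/.##/##./...] H move#1: H30:-1/.##/.##/##./##.*, H31:-1/.##/.##/##./.##
[.##/.##/##./##.] V move#2: V00:+1/###/###/##./##.*, V22:+1/.##/.##/###/###
[###/###/##./##.] end (terminal -1, H#3); searched .##/.##/##./... to 7

value(.##/.##/##./..., H) = -1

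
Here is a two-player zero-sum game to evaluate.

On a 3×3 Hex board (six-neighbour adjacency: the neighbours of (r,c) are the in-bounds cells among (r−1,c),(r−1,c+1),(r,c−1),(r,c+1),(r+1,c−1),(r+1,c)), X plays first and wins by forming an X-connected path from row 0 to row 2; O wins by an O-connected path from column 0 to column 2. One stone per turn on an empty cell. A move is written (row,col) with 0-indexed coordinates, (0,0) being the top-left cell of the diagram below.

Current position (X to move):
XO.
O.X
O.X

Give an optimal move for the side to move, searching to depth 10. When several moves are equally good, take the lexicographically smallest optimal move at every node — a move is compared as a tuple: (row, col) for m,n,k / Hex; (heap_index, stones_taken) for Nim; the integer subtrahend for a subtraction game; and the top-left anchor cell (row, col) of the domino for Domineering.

ply 1, X at XO./O.X/O.X | (0,2)=+1→XOX/O.X/O.X*; (1,1)=-1→XO./OXX/O.X; (2,1)=-1→XO./O.X/OXX
ply 2: XOX/O.X/O.X is terminal -1 (O); from XO./O.X/O.X depth 10

X's best at [XO./O.X/O.X]: (0,2)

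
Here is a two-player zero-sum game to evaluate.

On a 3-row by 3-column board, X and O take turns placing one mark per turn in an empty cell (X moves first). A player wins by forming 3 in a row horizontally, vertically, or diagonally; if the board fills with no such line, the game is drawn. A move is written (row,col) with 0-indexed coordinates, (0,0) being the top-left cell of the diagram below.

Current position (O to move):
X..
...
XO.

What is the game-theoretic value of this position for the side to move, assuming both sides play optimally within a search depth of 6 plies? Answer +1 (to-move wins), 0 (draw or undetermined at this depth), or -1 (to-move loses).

value(X../.../XO., O) = -1

ply 1, O at X../.../XO. | (0,1)=-1→XO./.../XO.*; (0,2)=-1→X.O/.../XO.; (1,0)=-1→X../O../XO.; (1,1)=-1→X../.O./XO.; (1,2)=-1→X../..O/XO.; (2,2)=-1→X../.../XOO
ply 2, X at XO./.../XO. | (0,2)=-1→XOX/.../XO.; (1,0)=+1→XO./X../XO.*; (1,1)=+1→XO./.X./XO.; (1,2)=-1→XO./..X/XO.; (2,2)=-1→XO./.../XOX
ply 3: XO./X../XO. is terminal -1 (O); from X../.../XO. depth 6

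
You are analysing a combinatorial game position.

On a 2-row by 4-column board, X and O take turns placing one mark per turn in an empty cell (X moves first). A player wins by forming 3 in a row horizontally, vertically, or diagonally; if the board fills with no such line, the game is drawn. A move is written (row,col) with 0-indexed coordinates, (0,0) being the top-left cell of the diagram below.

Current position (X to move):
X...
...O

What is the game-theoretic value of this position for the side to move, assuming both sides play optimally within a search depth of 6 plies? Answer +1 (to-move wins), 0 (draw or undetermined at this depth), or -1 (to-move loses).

value(X.../...O, X) = 0

[X.../...O] X move#1: (0,1):+0/XX../...O*, (0,2):+0/X.X./...O, (0,3):+0/X..X/...O, (1,0):+0/X.../X..O, (1,1):+0/X.../.X.O, (1,2):+0/X.../..XO
[XX../...O] O move#2: (0,2):+0/XXO./...O*, (0,3):-1/XX.O/...O, (1,0):-1/XX../O..O, (1,1):-1/XX../.O.O, (1,2):-1/XX../..OO
[XXO./...O] X move#3: (0,3):+0/XXOX/...O*, (1,0):+0/XXO./X..O, (1,1):+0/XXO./.X.O, (1,2):+0/XXO./..XO
[XXOX/...O] O move#4: (1,0):+0/XXOX/O..O*, (1,1):+0/XXOX/.O.O, (1,2):+0/XXOX/..OO
[XXOX/O..O] X move#5: (1,1):+0/XXOX/OX.O*, (1,2):+0/XXOX/O.XO
[XXOX/OX.O] O move#6: (1,2):+0/XXOX/OXOO*
[XXOX/OXOO] end (terminal +0, X#7); searched X.../...O to 6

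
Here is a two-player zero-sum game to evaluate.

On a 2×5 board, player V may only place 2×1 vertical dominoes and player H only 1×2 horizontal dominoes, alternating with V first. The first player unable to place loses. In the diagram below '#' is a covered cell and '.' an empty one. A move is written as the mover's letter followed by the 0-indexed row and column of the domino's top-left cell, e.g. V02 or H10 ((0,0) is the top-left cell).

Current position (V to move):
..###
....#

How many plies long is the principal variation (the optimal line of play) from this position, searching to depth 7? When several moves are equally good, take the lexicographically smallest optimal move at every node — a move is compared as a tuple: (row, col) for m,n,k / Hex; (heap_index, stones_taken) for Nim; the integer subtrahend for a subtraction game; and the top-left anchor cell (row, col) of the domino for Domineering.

p1 V@[..###/....#]: V00[#.###/#...#]-1 V01[.####/.#..#]+1*
p2 H@[.####/.#..#]: H12[.####/.####]-1*
p3 V@[.####/.####]: V00[#####/#####]+1*
p4 H@[#####/#####] terminal -1; root [..###/....#] d7

PV length from [..###/....#]: 3 plies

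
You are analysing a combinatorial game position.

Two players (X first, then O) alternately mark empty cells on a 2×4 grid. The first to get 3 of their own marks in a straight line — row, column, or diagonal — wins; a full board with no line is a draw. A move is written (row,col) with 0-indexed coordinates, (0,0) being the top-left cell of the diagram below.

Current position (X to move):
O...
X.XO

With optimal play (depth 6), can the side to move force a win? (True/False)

X winning at [O.../X.XO]: True

p1 X@[O.../X.XO]: (0,1)[OX../X.XO]+0 (0,2)[O.X./X.XO]+0 (0,3)[O..X/X.XO]+0 (1,1)[O.../XXXO]+1*
p2 O@[O.../XXXO] terminal -1; root [O.../X.XO] d6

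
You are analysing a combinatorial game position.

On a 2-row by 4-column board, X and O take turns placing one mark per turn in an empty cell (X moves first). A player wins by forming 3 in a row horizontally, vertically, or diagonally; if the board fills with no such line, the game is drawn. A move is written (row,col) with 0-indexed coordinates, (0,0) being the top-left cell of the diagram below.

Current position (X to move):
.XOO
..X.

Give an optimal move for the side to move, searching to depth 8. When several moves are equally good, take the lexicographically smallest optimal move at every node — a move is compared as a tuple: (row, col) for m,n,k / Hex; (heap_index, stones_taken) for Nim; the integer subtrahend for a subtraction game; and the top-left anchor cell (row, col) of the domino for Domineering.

ply 1, X at .XOO/..X. | (0,0)=+0→XXOO/..X.; (1,0)=+0→.XOO/X.X.; (1,1)=+1→.XOO/.XX.*; (1,3)=+0→.XOO/..XX
ply 2, O at .XOO/.XX. | (0,0)=-1→OXOO/.XX.*; (1,0)=-1→.XOO/OXX.; (1,3)=-1→.XOO/.XXO
ply 3, X at OXOO/.XX. | (1,0)=+1→OXOO/XXX.*; (1,3)=+1→OXOO/.XXX
ply 4: OXOO/XXX. is terminal -1 (O); from .XOO/..X. depth 8

X's best at [.XOO/..X.]: (1,1)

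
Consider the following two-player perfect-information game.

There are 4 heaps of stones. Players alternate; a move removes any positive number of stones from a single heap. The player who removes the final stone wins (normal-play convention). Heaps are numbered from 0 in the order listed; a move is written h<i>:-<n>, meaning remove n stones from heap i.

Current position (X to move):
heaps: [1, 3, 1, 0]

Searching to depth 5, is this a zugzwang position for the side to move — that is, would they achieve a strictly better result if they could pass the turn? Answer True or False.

p1 X@[(1,3,1,0)]: h0:-1[(0,3,1,0)]-1 h1:-1[(1,2,1,0)]-1 h1:-2[(1,1,1,0)]-1 h1:-3[(1,0,1,0)]+1* h2:-1[(1,3,0,0)]-1
p2 O@[(1,0,1,0)]: h0:-1[(0,0,1,0)]-1* h2:-1[(1,0,0,0)]-1
p3 X@[(0,0,1,0)]: h2:-1[(0,0,0,0)]+1*
p4 O@[(0,0,0,0)] terminal -1; root [(1,3,1,0)] d5
suppose X passes — search the same position with O to move:
pass> p1 O@[(1,3,1,0)]: h0:-1[(0,3,1,0)]-1 h1:-1[(1,2,1,0)]-1 h1:-2[(1,1,1,0)]-1 h1:-3[(1,0,1,0)]+1* h2:-1[(1,3,0,0)]-1
pass> p2 X@[(1,0,1,0)]: h0:-1[(0,0,1,0)]-1* h2:-1[(1,0,0,0)]-1
pass> p3 O@[(0,0,1,0)]: h2:-1[(0,0,0,0)]+1*
pass> p4 X@[(0,0,0,0)] terminal -1; root [(1,3,1,0)] d5
for X: play +1, pass -1

zugzwang((1,3,1,0), X) = False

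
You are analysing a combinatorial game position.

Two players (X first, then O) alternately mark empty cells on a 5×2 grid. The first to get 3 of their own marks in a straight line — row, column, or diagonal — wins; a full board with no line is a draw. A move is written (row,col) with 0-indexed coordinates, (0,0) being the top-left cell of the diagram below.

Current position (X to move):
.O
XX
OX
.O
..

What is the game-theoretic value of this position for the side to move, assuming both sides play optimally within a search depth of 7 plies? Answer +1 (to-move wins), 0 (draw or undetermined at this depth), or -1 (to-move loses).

[.O/XX/OX/.O/..] X move#1: (0,0):+0/XO/XX/OX/.O/..*, (3,0):+0/.O/XX/OX/XO/.., (4,0):+0/.O/XX/OX/.O/X., (4,1):+0/.O/XX/OX/.O/.X
[XO/XX/OX/.O/..] O move#2: (3,0):+0/XO/XX/OX/OO/..*, (4,0):+0/XO/XX/OX/.O/O., (4,1):+0/XO/XX/OX/.O/.O
[XO/XX/OX/OO/..] X move#3: (4,0):+0/XO/XX/OX/OO/X.*, (4,1):-1/XO/XX/OX/OO/.X
[XO/XX/OX/OO/X.] O move#4: (4,1):+0/XO/XX/OX/OO/XO*
[XO/XX/OX/OO/XO] end (terminal +0, X#5); searched .O/XX/OX/.O/.. to 7

value(.O/XX/OX/.O/.., X) = 0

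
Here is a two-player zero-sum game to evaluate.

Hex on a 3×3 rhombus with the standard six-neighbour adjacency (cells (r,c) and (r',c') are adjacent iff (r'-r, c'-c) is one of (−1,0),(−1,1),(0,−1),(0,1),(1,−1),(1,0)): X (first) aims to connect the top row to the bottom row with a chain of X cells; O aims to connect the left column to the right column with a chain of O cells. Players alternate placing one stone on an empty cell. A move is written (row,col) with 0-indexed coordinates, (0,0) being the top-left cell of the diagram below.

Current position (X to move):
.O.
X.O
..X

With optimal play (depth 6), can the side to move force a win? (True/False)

ply 1, X at .O./X.O/..X | (0,0)=-1→XO./X.O/..X; (0,2)=-1→.OX/X.O/..X; (1,1)=+1→.O./XXO/..X*; (2,0)=-1→.O./X.O/X.X; (2,1)=-1→.O./X.O/.XX
ply 2, O at .O./XXO/..X | (0,0)=-1→OO./XXO/..X*; (0,2)=-1→.OO/XXO/..X; (2,0)=-1→.O./XXO/O.X; (2,1)=-1→.O./XXO/.OX
ply 3, X at OO./XXO/..X | (0,2)=+1→OOX/XXO/..X*; (2,0)=-1→OO./XXO/X.X; (2,1)=-1→OO./XXO/.XX
ply 4, O at OOX/XXO/..X | (2,0)=-1→OOX/XXO/O.X*; (2,1)=-1→OOX/XXO/.OX
ply 5, X at OOX/XXO/O.X | (2,1)=+1→OOX/XXO/OXX*
ply 6: OOX/XXO/OXX is terminal -1 (O); from .O./X.O/..X depth 6

X winning at [.O./X.O/..X]: True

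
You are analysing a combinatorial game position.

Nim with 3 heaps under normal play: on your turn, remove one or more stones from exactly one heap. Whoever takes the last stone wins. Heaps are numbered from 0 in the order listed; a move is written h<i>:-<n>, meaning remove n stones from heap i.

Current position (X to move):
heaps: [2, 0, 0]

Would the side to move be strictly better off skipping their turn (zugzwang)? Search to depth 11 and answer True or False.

zugzwang((2,0,0), X) = False

ply 1, X at (2,0,0) | h0:-1=-1→(1,0,0); h0:-2=+1→(0,0,0)*
ply 2: (0,0,0) is terminal -1 (O); from (2,0,0) depth 11
suppose X passes — search the same position with O to move:
pass> ply 1, O at (2,0,0) | h0:-1=-1→(1,0,0); h0:-2=+1→(0,0,0)*
pass> ply 2: (0,0,0) is terminal -1 (X); from (2,0,0) depth 11
for X: play +1, pass -1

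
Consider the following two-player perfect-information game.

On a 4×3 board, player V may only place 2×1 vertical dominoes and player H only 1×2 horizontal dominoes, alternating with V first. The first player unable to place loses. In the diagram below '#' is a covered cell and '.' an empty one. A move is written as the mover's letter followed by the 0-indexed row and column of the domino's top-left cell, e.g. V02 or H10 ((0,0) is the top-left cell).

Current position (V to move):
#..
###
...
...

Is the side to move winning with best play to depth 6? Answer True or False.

ply 1, V at #../###/.../... | V20=-1→#../###/#../#..; V21=+1→#../###/.#./.#.*; V22=-1→#../###/..#/..#
ply 2, H at #../###/.#./.#. | H01=-1→###/###/.#./.#.*
ply 3, V at ###/###/.#./.#. | V20=+1→###/###/##./##.*; V22=+1→###/###/.##/.##
ply 4: ###/###/##./##. is terminal -1 (H); from #../###/.../... depth 6

V winning at [#../###/.../...]: True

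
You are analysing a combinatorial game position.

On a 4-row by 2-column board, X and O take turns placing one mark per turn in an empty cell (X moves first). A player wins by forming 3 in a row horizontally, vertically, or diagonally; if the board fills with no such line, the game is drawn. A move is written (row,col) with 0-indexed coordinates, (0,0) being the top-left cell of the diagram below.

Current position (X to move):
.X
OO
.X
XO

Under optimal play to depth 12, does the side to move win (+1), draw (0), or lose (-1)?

p1 X@[.X/OO/.X/XO]: (0,0)[XX/OO/.X/XO]+0* (2,0)[.X/OO/XX/XO]+0
p2 O@[XX/OO/.X/XO]: (2,0)[XX/OO/OX/XO]+0*
p3 X@[XX/OO/OX/XO] terminal +0; root [.X/OO/.X/XO] d12

value(.X/OO/.X/XO, X) = 0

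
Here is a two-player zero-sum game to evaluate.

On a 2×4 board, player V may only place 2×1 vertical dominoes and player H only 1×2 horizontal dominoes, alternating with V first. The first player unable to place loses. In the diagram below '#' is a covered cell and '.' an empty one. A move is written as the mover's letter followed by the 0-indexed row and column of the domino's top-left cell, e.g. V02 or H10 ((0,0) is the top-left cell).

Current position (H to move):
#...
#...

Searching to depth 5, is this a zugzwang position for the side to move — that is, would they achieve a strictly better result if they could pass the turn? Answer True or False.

zugzwang(#.../#..., H) = False

p1 H@[#.../#...]: H01[###./#...]+1* H02[#.##/#...]+1 H11[#.../###.]+1 H12[#.../#.##]+1
p2 V@[###./#...]: V03[####/#..#]-1*
p3 H@[####/#..#]: H11[####/####]+1*
p4 V@[####/####] terminal -1; root [#.../#...] d5
pass branch (V moves first from the same position):
  | p1 V@[#.../#...]: V01[##../##..]-1 V02[#.#./#.#.]+1* V03[#..#/#..#]-1
  | p2 H@[#.#./#.#.] terminal -1; root [#.../#...] d5
H moving scores +1; H passing scores -1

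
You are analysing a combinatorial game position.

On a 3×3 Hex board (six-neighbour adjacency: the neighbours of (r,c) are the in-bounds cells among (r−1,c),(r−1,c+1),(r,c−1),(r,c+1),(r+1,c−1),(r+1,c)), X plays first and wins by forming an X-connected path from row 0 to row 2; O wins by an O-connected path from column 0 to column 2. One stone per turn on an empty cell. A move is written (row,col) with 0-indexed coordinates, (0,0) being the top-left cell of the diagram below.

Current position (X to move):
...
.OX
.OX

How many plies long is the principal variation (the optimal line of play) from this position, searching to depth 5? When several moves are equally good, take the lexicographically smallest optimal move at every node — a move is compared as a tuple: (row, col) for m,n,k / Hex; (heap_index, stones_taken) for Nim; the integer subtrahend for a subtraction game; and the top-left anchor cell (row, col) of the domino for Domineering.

ply 1, X at .../.OX/.OX | (0,0)=-1→X../.OX/.OX; (0,1)=-1→.X./.OX/.OX; (0,2)=+1→..X/.OX/.OX*; (1,0)=+1→.../XOX/.OX; (2,0)=+1→.../.OX/XOX
ply 2: ..X/.OX/.OX is terminal -1 (O); from .../.OX/.OX depth 5

PV length from [.../.OX/.OX]: 1 ply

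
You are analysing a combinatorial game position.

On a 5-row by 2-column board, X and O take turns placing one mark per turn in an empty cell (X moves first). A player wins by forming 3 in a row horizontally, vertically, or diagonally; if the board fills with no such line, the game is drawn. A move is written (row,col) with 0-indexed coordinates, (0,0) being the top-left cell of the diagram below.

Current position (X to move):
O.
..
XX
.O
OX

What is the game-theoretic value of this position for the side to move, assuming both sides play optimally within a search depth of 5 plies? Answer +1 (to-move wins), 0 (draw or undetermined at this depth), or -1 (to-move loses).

value(O./../XX/.O/OX, X) = 0

[O./../XX/.O/OX] X move#1: (0,1):+0/OX/../XX/.O/OX*, (1,0):+0/O./X./XX/.O/OX, (1,1):+0/O./.X/XX/.O/OX, (3,0):+0/O./../XX/XO/OX
[OX/../XX/.O/OX] O move#2: (1,0):-1/OX/O./XX/.O/OX, (1,1):+0/OX/.O/XX/.O/OX*, (3,0):-1/OX/../XX/OO/OX
[OX/.O/XX/.O/OX] X move#3: (1,0):+0/OX/XO/XX/.O/OX*, (3,0):+0/OX/.O/XX/XO/OX
[OX/XO/XX/.O/OX] O move#4: (3,0):+0/OX/XO/XX/OO/OX*
[OX/XO/XX/OO/OX] end (terminal +0, X#5); searched O./../XX/.O/OX to 5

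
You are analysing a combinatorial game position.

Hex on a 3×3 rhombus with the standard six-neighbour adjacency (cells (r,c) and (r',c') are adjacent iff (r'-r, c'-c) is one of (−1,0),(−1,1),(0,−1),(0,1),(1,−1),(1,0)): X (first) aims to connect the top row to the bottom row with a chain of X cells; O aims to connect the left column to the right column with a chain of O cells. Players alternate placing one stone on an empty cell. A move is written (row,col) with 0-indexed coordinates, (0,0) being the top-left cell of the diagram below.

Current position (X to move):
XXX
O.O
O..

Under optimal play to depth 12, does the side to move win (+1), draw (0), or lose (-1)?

value(XXX/O.O/O.., X) = -1

ply 1, X at XXX/O.O/O.. | (1,1)=-1→XXX/OXO/O..*; (2,1)=-1→XXX/O.O/OX.; (2,2)=-1→XXX/O.O/O.X
ply 2, O at XXX/OXO/O.. | (2,1)=+1→XXX/OXO/OO.*; (2,2)=-1→XXX/OXO/O.O
ply 3: XXX/OXO/OO. is terminal -1 (X); from XXX/O.O/O.. depth 12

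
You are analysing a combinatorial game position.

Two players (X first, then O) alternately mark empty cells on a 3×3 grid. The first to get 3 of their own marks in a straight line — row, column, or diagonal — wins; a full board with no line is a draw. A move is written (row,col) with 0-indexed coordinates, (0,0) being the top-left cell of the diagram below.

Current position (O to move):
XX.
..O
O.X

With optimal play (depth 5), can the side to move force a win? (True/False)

p1 O@[XX./..O/O.X]: (0,2)[XXO/..O/O.X]-1* (1,0)[XX./O.O/O.X]-1 (1,1)[XX./.OO/O.X]-1 (2,1)[XX./..O/OOX]-1
p2 X@[XXO/..O/O.X]: (1,0)[XXO/X.O/O.X]-1 (1,1)[XXO/.XO/O.X]+1* (2,1)[XXO/..O/OXX]-1
p3 O@[XXO/.XO/O.X] terminal -1; root [XX./..O/O.X] d5

O winning at [XX./..O/O.X]: False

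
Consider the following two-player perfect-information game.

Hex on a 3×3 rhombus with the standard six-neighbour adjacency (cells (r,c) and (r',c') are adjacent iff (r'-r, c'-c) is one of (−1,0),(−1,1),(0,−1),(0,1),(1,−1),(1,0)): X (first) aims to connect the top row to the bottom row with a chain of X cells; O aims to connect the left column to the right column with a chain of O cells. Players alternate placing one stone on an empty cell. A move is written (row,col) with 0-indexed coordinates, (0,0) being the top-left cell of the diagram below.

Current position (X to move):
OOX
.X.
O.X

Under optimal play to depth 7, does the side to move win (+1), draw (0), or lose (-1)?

value(OOX/.X./O.X, X) = +1

p1 X@[OOX/.X./O.X]: (1,0)[OOX/XX./O.X]+1* (1,2)[OOX/.XX/O.X]+1 (2,1)[OOX/.X./OXX]+1
p2 O@[OOX/XX./O.X]: (1,2)[OOX/XXO/O.X]-1* (2,1)[OOX/XX./OOX]-1
p3 X@[OOX/XXO/O.X]: (2,1)[OOX/XXO/OXX]+1*
p4 O@[OOX/XXO/OXX] terminal -1; root [OOX/.X./O.X] d7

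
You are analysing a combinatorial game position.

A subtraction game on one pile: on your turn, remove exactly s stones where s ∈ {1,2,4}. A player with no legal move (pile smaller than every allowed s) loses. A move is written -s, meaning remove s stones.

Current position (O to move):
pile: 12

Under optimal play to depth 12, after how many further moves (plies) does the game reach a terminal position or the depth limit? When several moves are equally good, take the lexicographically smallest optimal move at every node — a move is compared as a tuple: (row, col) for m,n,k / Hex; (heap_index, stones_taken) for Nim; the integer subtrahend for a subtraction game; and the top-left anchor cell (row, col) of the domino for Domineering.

PV length from [12]: 8 plies

[12] O move#1: -1:-1/11*, -2:-1/10, -4:-1/8
[11] X move#2: -1:-1/10, -2:+1/9*, -4:-1/7
[9] O move#3: -1:-1/8*, -2:-1/7, -4:-1/5
[8] X move#4: -1:-1/7, -2:+1/6*, -4:-1/4
[6] O move#5: -1:-1/5*, -2:-1/4, -4:-1/2
[5] X move#6: -1:-1/4, -2:+1/3*, -4:-1/1
[3] O move#7: -1:-1/2*, -2:-1/1
[2] X move#8: -1:-1/1, -2:+1/0*
[0] end (terminal -1, O#9); searched 12 to 12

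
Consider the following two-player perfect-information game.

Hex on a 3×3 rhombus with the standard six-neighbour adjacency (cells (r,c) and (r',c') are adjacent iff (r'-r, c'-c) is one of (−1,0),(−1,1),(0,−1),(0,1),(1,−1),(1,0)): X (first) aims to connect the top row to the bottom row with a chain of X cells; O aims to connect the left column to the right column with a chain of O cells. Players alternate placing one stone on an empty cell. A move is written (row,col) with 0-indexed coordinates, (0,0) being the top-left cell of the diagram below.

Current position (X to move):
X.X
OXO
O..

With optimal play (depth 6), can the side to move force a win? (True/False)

[X.X/OXO/O..] X move#1: (0,1):-1/XXX/OXO/O.., (2,1):+1/X.X/OXO/OX.*, (2,2):-1/X.X/OXO/O.X
[X.X/OXO/OX.] end (terminal -1, O#2); searched X.X/OXO/O.. to 6

X winning at [X.X/OXO/O..]: True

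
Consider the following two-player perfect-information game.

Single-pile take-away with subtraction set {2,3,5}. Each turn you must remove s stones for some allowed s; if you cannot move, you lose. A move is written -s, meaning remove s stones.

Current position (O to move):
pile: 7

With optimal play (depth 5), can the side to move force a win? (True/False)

ply 1, O at 7 | -2=-1→5*; -3=-1→4; -5=-1→2
ply 2, X at 5 | -2=-1→3; -3=-1→2; -5=+1→0*
ply 3: 0 is terminal -1 (O); from 7 depth 5

O winning at [7]: False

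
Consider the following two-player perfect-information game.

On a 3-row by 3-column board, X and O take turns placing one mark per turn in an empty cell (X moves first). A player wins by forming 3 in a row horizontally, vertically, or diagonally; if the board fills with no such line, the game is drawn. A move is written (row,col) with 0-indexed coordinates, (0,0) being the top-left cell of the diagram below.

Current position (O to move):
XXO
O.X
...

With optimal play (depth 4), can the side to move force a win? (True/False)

[XXO/O.X/...] O move#1: (1,1):+0/XXO/OOX/...*, (2,0):-1/XXO/O.X/O.., (2,1):+0/XXO/O.X/.O., (2,2):+0/XXO/O.X/..O
[XXO/OOX/...] X move#2: (2,0):+0/XXO/OOX/X..*, (2,1):-1/XXO/OOX/.X., (2,2):-1/XXO/OOX/..X
[XXO/OOX/X..] O move#3: (2,1):+0/XXO/OOX/XO.*, (2,2):+0/XXO/OOX/X.O
[XXO/OOX/XO.] X move#4: (2,2):+0/XXO/OOX/XOX*
[XXO/OOX/XOX] end (terminal +0, O#5); searched XXO/O.X/... to 4

O winning at [XXO/O.X/...]: False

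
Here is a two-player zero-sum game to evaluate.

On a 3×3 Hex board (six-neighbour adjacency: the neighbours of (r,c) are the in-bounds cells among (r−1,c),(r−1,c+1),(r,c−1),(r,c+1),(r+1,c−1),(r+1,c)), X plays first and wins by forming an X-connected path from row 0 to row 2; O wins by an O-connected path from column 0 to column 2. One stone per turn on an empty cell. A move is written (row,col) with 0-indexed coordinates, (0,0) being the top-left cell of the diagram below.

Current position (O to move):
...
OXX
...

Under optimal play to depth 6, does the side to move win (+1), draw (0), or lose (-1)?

[.../OXX/...] O move#1: (0,0):-1/O../OXX/...*, (0,1):-1/.O./OXX/..., (0,2):-1/..O/OXX/..., (2,0):-1/.../OXX/O.., (2,1):-1/.../OXX/.O., (2,2):-1/.../OXX/..O
[O../OXX/...] X move#2: (0,1):+1/OX./OXX/...*, (0,2):+1/O.X/OXX/..., (2,0):+1/O../OXX/X.., (2,1):+1/O../OXX/.X., (2,2):+1/O../OXX/..X
[OX./OXX/...] O move#3: (0,2):-1/OXO/OXX/...*, (2,0):-1/OX./OXX/O.., (2,1):-1/OX./OXX/.O., (2,2):-1/OX./OXX/..O
[OXO/OXX/...] X move#4: (2,0):+1/OXO/OXX/X..*, (2,1):+1/OXO/OXX/.X., (2,2):+1/OXO/OXX/..X
[OXO/OXX/X..] end (terminal -1, O#5); searched .../OXX/... to 6

value(.../OXX/..., O) = -1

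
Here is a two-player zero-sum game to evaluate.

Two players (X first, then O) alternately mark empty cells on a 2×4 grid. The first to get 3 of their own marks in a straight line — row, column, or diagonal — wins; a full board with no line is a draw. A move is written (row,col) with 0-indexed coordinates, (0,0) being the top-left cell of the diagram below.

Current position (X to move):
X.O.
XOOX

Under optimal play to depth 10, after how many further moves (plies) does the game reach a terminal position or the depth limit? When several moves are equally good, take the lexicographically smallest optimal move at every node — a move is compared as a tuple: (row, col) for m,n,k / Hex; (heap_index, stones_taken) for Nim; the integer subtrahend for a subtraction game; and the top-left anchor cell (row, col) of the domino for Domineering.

ply 1, X at X.O./XOOX | (0,1)=+0→XXO./XOOX*; (0,3)=+0→X.OX/XOOX
ply 2, O at XXO./XOOX | (0,3)=+0→XXOO/XOOX*
ply 3: XXOO/XOOX is terminal +0 (X); from X.O./XOOX depth 10

PV length from [X.O./XOOX]: 2 plies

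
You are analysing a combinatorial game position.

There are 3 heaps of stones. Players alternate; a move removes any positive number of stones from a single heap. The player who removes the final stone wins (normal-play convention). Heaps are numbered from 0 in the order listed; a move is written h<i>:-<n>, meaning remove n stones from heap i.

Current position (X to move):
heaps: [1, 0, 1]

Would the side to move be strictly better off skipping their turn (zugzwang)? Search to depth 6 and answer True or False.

zugzwang((1,0,1), X) = True

ply 1, X at (1,0,1) | h0:-1=-1→(0,0,1)*; h2:-1=-1→(1,0,0)
ply 2, O at (0,0,1) | h2:-1=+1→(0,0,0)*
ply 3: (0,0,0) is terminal -1 (X); from (1,0,1) depth 6
pass branch (O moves first from the same position):
  | ply 1, O at (1,0,1) | h0:-1=-1→(0,0,1)*; h2:-1=-1→(1,0,0)
  | ply 2, X at (0,0,1) | h2:-1=+1→(0,0,0)*
  | ply 3: (0,0,0) is terminal -1 (O); from (1,0,1) depth 6
X moving scores -1; X passing scores +1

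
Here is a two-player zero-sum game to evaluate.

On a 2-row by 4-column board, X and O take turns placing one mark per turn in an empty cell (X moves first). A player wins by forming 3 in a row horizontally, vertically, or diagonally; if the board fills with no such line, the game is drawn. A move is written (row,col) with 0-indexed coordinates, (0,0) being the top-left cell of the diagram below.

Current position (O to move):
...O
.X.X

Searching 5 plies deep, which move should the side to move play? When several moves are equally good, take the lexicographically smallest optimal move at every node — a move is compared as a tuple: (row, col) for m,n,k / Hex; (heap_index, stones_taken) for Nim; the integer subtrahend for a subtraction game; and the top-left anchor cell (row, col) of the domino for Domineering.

O's best at [...O/.X.X]: (1,2)

p1 O@[...O/.X.X]: (0,0)[O..O/.X.X]-1 (0,1)[.O.O/.X.X]-1 (0,2)[..OO/.X.X]-1 (1,0)[...O/OX.X]-1 (1,2)[...O/.XOX]+0*
p2 X@[...O/.XOX]: (0,0)[X..O/.XOX]+0* (0,1)[.X.O/.XOX]+0 (0,2)[..XO/.XOX]+0 (1,0)[...O/XXOX]+0
p3 O@[X..O/.XOX]: (0,1)[XO.O/.XOX]+0* (0,2)[X.OO/.XOX]+0 (1,0)[X..O/OXOX]+0
p4 X@[XO.O/.XOX]: (0,2)[XOXO/.XOX]+0* (1,0)[XO.O/XXOX]-1
p5 O@[XOXO/.XOX]: (1,0)[XOXO/OXOX]+0*
p6 X@[XOXO/OXOX] terminal +0; root [...O/.X.X] d5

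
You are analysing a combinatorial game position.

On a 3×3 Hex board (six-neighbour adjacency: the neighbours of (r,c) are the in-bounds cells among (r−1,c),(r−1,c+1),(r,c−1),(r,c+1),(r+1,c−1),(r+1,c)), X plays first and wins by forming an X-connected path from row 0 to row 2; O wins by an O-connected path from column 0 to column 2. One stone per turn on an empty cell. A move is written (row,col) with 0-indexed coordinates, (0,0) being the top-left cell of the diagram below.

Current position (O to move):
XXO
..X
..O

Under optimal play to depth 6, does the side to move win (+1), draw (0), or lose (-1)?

value(XXO/..X/..O, O) = +1

p1 O@[XXO/..X/..O]: (1,0)[XXO/O.X/..O]-1 (1,1)[XXO/.OX/..O]+1* (2,0)[XXO/..X/O.O]+1 (2,1)[XXO/..X/.OO]-1
p2 X@[XXO/.OX/..O]: (1,0)[XXO/XOX/..O]-1* (2,0)[XXO/.OX/X.O]-1 (2,1)[XXO/.OX/.XO]-1
p3 O@[XXO/XOX/..O]: (2,0)[XXO/XOX/O.O]+1* (2,1)[XXO/XOX/.OO]-1
p4 X@[XXO/XOX/O.O] terminal -1; root [XXO/..X/..O] d6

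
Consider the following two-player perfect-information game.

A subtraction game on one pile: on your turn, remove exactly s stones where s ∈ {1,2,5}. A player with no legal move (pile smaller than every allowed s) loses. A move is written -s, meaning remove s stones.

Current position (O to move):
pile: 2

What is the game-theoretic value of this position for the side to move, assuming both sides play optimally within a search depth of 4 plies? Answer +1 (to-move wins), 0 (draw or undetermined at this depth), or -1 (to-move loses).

value(2, O) = +1

p1 O@[2]: -1[1]-1 -2[0]+1*
p2 X@[0] terminal -1; root [2] d4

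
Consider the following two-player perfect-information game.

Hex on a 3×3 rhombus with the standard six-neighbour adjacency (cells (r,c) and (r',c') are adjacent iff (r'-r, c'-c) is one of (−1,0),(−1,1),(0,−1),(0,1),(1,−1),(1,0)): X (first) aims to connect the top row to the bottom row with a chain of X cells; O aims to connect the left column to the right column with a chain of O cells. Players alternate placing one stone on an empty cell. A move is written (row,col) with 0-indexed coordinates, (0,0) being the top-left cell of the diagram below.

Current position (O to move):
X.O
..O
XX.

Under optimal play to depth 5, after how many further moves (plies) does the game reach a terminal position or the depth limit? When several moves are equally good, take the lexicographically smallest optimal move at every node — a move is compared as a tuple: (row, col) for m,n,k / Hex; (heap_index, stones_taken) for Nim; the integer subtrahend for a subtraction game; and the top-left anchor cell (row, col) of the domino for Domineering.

PV length from [X.O/..O/XX.]: 3 plies

p1 O@[X.O/..O/XX.]: (0,1)[XOO/..O/XX.]-1 (1,0)[X.O/O.O/XX.]+1* (1,1)[X.O/.OO/XX.]-1 (2,2)[X.O/..O/XXO]-1
p2 X@[X.O/O.O/XX.]: (0,1)[XXO/O.O/XX.]-1* (1,1)[X.O/OXO/XX.]-1 (2,2)[X.O/O.O/XXX]-1
p3 O@[XXO/O.O/XX.]: (1,1)[XXO/OOO/XX.]+1* (2,2)[XXO/O.O/XXO]-1
p4 X@[XXO/OOO/XX.] terminal -1; root [X.O/..O/XX.] d5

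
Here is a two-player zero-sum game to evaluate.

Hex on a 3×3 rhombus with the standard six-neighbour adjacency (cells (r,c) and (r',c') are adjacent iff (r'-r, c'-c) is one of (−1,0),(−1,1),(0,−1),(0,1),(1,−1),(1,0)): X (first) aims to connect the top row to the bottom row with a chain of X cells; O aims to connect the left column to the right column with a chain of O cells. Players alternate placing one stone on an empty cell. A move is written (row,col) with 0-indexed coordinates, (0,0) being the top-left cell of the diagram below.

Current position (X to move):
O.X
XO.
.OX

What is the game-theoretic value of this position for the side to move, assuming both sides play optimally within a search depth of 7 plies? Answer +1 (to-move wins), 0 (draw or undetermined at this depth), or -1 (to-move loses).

value(O.X/XO./.OX, X) = +1

p1 X@[O.X/XO./.OX]: (0,1)[OXX/XO./.OX]+1* (1,2)[O.X/XOX/.OX]+1 (2,0)[O.X/XO./XOX]+1
p2 O@[OXX/XO./.OX]: (1,2)[OXX/XOO/.OX]-1* (2,0)[OXX/XO./OOX]-1
p3 X@[OXX/XOO/.OX]: (2,0)[OXX/XOO/XOX]+1*
p4 O@[OXX/XOO/XOX] terminal -1; root [O.X/XO./.OX] d7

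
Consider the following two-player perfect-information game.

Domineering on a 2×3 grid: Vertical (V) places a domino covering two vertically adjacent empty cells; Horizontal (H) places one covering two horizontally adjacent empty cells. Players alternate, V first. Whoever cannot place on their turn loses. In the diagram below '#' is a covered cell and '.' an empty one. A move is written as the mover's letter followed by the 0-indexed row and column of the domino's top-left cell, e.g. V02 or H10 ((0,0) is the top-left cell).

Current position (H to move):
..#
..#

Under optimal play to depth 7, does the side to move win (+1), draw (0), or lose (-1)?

value(..#/..#, H) = +1

ply 1, H at ..#/..# | H00=+1→###/..#*; H10=+1→..#/###
ply 2: ###/..# is terminal -1 (V); from ..#/..# depth 7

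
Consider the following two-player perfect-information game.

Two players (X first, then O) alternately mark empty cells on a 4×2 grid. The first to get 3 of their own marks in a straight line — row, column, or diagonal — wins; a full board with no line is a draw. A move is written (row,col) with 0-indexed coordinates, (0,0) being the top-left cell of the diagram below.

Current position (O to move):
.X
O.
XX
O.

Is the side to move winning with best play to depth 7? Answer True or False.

p1 O@[.X/O./XX/O.]: (0,0)[OX/O./XX/O.]-1 (1,1)[.X/OO/XX/O.]+0* (3,1)[.X/O./XX/OO]-1
p2 X@[.X/OO/XX/O.]: (0,0)[XX/OO/XX/O.]+0* (3,1)[.X/OO/XX/OX]+0
p3 O@[XX/OO/XX/O.]: (3,1)[XX/OO/XX/OO]+0*
p4 X@[XX/OO/XX/OO] terminal +0; root [.X/O./XX/O.] d7

O winning at [.X/O./XX/O.]: False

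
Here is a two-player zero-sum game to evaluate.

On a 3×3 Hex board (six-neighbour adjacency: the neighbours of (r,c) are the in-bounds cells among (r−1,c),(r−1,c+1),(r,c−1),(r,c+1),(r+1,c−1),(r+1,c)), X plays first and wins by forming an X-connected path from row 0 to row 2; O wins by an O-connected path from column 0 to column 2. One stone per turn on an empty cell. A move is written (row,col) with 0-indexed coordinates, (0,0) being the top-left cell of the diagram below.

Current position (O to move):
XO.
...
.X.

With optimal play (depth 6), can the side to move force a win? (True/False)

O winning at [XO./.../.X.]: True

[XO./.../.X.] O move#1: (0,2):-1/XOO/.../.X., (1,0):-1/XO./O../.X., (1,1):+1/XO./.O./.X.*, (1,2):-1/XO./..O/.X., (2,0):-1/XO./.../OX., (2,2):-1/XO./.../.XO
[XO./.O./.X.] X move#2: (0,2):-1/XOX/.O./.X.*, (1,0):-1/XO./XO./.X., (1,2):-1/XO./.OX/.X., (2,0):-1/XO./.O./XX., (2,2):-1/XO./.O./.XX
[XOX/.O./.X.] O move#3: (1,0):-1/XOX/OO./.X., (1,2):+1/XOX/.OO/.X.*, (2,0):-1/XOX/.O./OX., (2,2):-1/XOX/.O./.XO
[XOX/.OO/.X.] X move#4: (1,0):-1/XOX/XOO/.X.*, (2,0):-1/XOX/.OO/XX., (2,2):-1/XOX/.OO/.XX
[XOX/XOO/.X.] O move#5: (2,0):+1/XOX/XOO/OX.*, (2,2):-1/XOX/XOO/.XO
[XOX/XOO/OX.] end (terminal -1, X#6); searched XO./.../.X. to 6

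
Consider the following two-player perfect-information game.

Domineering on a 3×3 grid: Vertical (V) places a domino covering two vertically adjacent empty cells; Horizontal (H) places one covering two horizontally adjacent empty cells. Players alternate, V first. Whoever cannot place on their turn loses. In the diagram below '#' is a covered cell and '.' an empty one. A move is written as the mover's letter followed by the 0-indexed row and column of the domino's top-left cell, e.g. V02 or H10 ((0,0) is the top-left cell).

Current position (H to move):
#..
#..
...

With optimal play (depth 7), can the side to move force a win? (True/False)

H winning at [#../#../...]: True

ply 1, H at #../#../... | H01=-1→###/#../...; H11=+1→#../###/...*; H20=-1→#../#../##.; H21=-1→#../#../.##
ply 2: #../###/... is terminal -1 (V); from #../#../... depth 7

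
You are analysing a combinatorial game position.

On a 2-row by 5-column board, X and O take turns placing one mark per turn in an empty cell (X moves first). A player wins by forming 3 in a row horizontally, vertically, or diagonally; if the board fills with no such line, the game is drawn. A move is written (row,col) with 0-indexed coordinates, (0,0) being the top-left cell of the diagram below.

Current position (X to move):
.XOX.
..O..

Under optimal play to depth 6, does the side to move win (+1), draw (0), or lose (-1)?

ply 1, X at .XOX./..O.. | (0,0)=-1→XXOX./..O..; (0,4)=-1→.XOXX/..O..; (1,0)=-1→.XOX./X.O..; (1,1)=+0→.XOX./.XO..*; (1,3)=+0→.XOX./..OX.; (1,4)=-1→.XOX./..O.X
ply 2, O at .XOX./.XO.. | (0,0)=+0→OXOX./.XO..*; (0,4)=+0→.XOXO/.XO..; (1,0)=+0→.XOX./OXO..; (1,3)=+0→.XOX./.XOO.; (1,4)=+0→.XOX./.XO.O
ply 3, X at OXOX./.XO.. | (0,4)=+0→OXOXX/.XO..*; (1,0)=+0→OXOX./XXO..; (1,3)=+0→OXOX./.XOX.; (1,4)=+0→OXOX./.XO.X
ply 4, O at OXOXX/.XO.. | (1,0)=+0→OXOXX/OXO..*; (1,3)=+0→OXOXX/.XOO.; (1,4)=+0→OXOXX/.XO.O
ply 5, X at OXOXX/OXO.. | (1,3)=+0→OXOXX/OXOX.*; (1,4)=+0→OXOXX/OXO.X
ply 6, O at OXOXX/OXOX. | (1,4)=+0→OXOXX/OXOXO*
ply 7: OXOXX/OXOXO is terminal +0 (X); from .XOX./..O.. depth 6

value(.XOX./..O.., X) = 0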